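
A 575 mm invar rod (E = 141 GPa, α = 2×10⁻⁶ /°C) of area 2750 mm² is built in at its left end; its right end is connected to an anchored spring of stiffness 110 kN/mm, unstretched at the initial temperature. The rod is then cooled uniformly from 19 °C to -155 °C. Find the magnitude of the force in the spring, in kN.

Free thermal contraction: δ_free = αΔT L = 2×10⁻⁶ × 174 × 575 = 0.2001 mm.
Let P be the tensile force in the spring. The rod extends elastically by PL/(AE) and the spring stretches by P/k; together these equal δ_free.
P [ L/(AE) + 1/k ] = δ_free → P [ 575/(2750×141×10³) + 1/(110×10³) ] = 0.2001.
P = 0.2001 / 1.057×10⁻⁵ = 18920 N.

P ≈ 18.9 kN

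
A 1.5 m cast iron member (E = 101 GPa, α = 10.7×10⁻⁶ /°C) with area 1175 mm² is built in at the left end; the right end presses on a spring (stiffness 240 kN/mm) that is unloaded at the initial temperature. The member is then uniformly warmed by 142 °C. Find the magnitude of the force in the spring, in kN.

P ≈ 136 kN

Free thermal expansion: δ_free = αΔT L = 10.7×10⁻⁶ × 142 × 1500 = 2.279 mm.
With a force P in the spring, the elastic change of the member is PL/(AE) and that of the spring is P/k; compatibility requires their sum to equal δ_free.
So P = δ_free / [L/(AE) + 1/k] = 2.279 / [ 1500/(1175×101×10³) + 1/(240×10³) ].
P = 2.279 / 1.681×10⁻⁵ = 135600 N.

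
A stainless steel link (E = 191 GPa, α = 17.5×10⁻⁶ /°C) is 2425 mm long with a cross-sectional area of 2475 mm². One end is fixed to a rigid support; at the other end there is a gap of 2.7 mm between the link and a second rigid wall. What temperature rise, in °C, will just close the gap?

ΔT ≈ 63.6 °C

The gap closes when αΔT L = 2.7 mm, since the link is still unstressed at that instant.
So ΔT = g/(αL) = 2.7/(17.5×10⁻⁶ × 2425) = 63.62 °C.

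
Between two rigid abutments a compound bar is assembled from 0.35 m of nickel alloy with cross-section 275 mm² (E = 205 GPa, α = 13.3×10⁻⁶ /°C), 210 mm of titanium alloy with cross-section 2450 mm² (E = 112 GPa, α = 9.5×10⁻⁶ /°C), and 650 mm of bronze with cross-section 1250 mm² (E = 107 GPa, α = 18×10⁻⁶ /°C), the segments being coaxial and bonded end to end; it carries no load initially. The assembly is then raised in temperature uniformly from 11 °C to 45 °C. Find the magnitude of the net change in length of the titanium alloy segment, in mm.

Free thermal expansion of the whole bar: Σ αᵢΔT Lᵢ = 13.3×10⁻⁶×34×350 + 9.5×10⁻⁶×34×210 + 18×10⁻⁶×34×650 = 0.6239 mm.
The rigid supports impose zero overall length change; the single axial force P common to all segments must satisfy P Σ Lᵢ/(AᵢEᵢ) = δ_free.
Σ Lᵢ/(AᵢEᵢ) = 350/(275×205×10³) + 210/(2450×112×10³) + 650/(1250×107×10³) = 1.183×10⁻⁵ mm/N.
Hence P = δ_free / Σ(L/AE) = 0.6239/1.183×10⁻⁵ = 52.72 kN (compressive).
For the titanium alloy segment, free thermal change = 9.5×10⁻⁶×34×210 = 0.06783 mm and elastic change from P = 52720×210/(2450×112×10³) = 0.04035 mm; these oppose, so the net change is 0.0275 mm (segment lengthens).

|ΔL| ≈ 0.0275 mm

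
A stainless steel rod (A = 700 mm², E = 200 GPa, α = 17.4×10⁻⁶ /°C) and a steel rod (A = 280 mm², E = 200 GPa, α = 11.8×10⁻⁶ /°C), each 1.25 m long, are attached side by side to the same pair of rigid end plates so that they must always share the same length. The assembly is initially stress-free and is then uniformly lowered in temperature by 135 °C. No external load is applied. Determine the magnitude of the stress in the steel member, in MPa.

σ ≈ 108 MPa (compressive)

Equilibrium of a rigid end plate with no external load gives equal and opposite internal forces ±P in the two members. Since α_{stainless steel} > α_{steel}, cooling drives the stainless steel into tension and the steel into compression.
Compatibility of the two members (thermal + elastic change equal): (α₁ − α₂)ΔT = P·[1/(A₁E₁) + 1/(A₂E₂)].
|α₁ − α₂|·ΔT = 5.6×10⁻⁶ × 135 = 0.000756.
1/(A₁E₁) + 1/(A₂E₂) = 1/(700×200×10³) + 1/(280×200×10³) = 2.5×10⁻⁸ N⁻¹.
So P = 0.000756 / 2.5×10⁻⁸ = 30.24 kN.
σ_{steel} = P/A₂ = 30240/280 = 108 MPa, compressive.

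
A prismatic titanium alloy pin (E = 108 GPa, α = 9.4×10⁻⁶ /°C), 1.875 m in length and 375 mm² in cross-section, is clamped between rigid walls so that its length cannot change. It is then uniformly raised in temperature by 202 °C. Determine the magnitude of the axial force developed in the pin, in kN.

The ends cannot move, so σ = EαΔT = 108×10³ × 9.4×10⁻⁶ × 202 = 205.1 MPa.
Then P = σA = 205.1 × 375 mm² = 76.9 kN, compressive.

P ≈ 76.9 kN (compressive)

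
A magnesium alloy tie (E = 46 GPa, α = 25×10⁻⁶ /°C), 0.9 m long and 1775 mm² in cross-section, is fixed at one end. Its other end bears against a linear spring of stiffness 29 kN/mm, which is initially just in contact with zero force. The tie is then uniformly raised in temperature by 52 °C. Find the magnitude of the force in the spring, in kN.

The unrestrained thermal change is αΔT L = 25×10⁻⁶ × 52 × 900 = 1.17 mm.
With a force P in the spring, the elastic change of the tie is PL/(AE) and that of the spring is P/k; compatibility requires their sum to equal δ_free.
So P = δ_free / [L/(AE) + 1/k] = 1.17 / [ 900/(1775×46×10³) + 1/(29×10³) ].
P = 1.17 / 4.551×10⁻⁵ = 25710 N.

P ≈ 25.7 kN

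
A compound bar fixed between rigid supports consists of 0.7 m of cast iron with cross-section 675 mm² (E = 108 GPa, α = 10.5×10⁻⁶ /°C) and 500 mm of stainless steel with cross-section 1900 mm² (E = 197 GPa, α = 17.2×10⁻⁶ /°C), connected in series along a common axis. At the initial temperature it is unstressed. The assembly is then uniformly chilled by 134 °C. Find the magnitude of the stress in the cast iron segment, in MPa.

σ ≈ 289 MPa (tensile)

Free thermal contraction of the whole bar: Σ αᵢΔT Lᵢ = 10.5×10⁻⁶×134×700 + 17.2×10⁻⁶×134×500 = 2.137 mm.
The walls prevent any net length change, so an axial force P (same in every segment) develops. Compatibility: P · Σ Lᵢ/(AᵢEᵢ) = δ_free.
Σ Lᵢ/(AᵢEᵢ) = 700/(675×108×10³) + 500/(1900×197×10³) = 1.094×10⁻⁵ mm/N.
So P = 2.137 / 1.094×10⁻⁵ = 195.4 kN, tensile.
σ_{cast iron} = P / A = 195400 / 675 = 289.5 MPa.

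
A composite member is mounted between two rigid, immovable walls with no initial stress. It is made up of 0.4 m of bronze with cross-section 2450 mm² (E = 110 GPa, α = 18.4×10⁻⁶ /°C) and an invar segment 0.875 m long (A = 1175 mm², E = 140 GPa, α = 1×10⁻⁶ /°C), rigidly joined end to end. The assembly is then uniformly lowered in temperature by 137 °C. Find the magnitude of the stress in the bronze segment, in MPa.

σ ≈ 67.7 MPa (tensile)

If the supports were absent, the total length change would be Σ αᵢΔT Lᵢ = 18.4×10⁻⁶×137×400 + 1×10⁻⁶×137×875 = 1.128 mm.
The walls prevent any net length change, so an axial force P (same in every segment) develops. Compatibility: P · Σ Lᵢ/(AᵢEᵢ) = δ_free.
Σ Lᵢ/(AᵢEᵢ) = 400/(2450×110×10³) + 875/(1175×140×10³) = 6.803×10⁻⁶ mm/N.
So P = 1.128 / 6.803×10⁻⁶ = 165.8 kN, tensile.
σ_{bronze} = P / A = 165800 / 2450 = 67.69 MPa.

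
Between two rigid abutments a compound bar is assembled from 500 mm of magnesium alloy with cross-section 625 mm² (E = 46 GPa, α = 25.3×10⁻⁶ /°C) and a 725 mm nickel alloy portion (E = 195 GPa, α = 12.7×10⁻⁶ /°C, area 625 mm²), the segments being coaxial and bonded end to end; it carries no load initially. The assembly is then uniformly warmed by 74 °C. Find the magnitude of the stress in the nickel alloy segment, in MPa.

Free thermal expansion of the whole bar: Σ αᵢΔT Lᵢ = 25.3×10⁻⁶×74×500 + 12.7×10⁻⁶×74×725 = 1.617 mm.
The walls prevent any net length change, so an axial force P (same in every segment) develops. Compatibility: P · Σ Lᵢ/(AᵢEᵢ) = δ_free.
The series flexibility is Σ Lᵢ/(AᵢEᵢ) = 500/(625×46×10³) + 725/(625×195×10³) = 2.334×10⁻⁵ mm/N.
Hence P = δ_free / Σ(L/AE) = 1.617/2.334×10⁻⁵ = 69.3 kN (compressive).
σ_{nickel alloy} = P / A = 69300 / 625 = 110.9 MPa.

σ ≈ 111 MPa (compressive)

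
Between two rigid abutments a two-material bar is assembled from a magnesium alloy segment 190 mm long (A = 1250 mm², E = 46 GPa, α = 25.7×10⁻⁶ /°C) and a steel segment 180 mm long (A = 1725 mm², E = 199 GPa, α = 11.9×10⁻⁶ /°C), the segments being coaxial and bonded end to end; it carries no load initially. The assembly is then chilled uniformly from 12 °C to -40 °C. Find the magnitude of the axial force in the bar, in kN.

With the walls removed the bar would change length by δ_free = Σ αᵢΔT Lᵢ = 25.7×10⁻⁶×52×190 + 11.9×10⁻⁶×52×180 = 0.3653 mm.
The rigid supports impose zero overall length change; the single axial force P common to all segments must satisfy P Σ Lᵢ/(AᵢEᵢ) = δ_free.
The series flexibility is Σ Lᵢ/(AᵢEᵢ) = 190/(1250×46×10³) + 180/(1725×199×10³) = 3.829×10⁻⁶ mm/N.
So P = 0.3653 / 3.829×10⁻⁶ = 95.41 kN, tensile.

P ≈ 95.4 kN (tensile)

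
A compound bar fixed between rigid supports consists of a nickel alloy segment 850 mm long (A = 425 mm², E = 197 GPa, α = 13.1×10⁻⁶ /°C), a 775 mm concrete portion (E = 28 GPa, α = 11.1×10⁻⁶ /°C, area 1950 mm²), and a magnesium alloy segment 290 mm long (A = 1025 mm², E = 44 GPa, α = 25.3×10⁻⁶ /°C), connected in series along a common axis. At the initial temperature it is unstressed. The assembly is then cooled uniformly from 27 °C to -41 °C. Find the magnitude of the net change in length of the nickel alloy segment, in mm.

With the walls removed the bar would change length by δ_free = Σ αᵢΔT Lᵢ = 13.1×10⁻⁶×68×850 + 11.1×10⁻⁶×68×775 + 25.3×10⁻⁶×68×290 = 1.841 mm.
The rigid supports impose zero overall length change; the single axial force P common to all segments must satisfy P Σ Lᵢ/(AᵢEᵢ) = δ_free.
Σ Lᵢ/(AᵢEᵢ) = 850/(425×197×10³) + 775/(1950×28×10³) + 290/(1025×44×10³) = 3.078×10⁻⁵ mm/N.
So P = 1.841 / 3.078×10⁻⁵ = 59.82 kN, tensile.
For the nickel alloy segment, free thermal change = 13.1×10⁻⁶×68×850 = 0.7572 mm and elastic change from P = 59820×850/(425×197×10³) = 0.6073 mm; these oppose, so the net change is 0.15 mm (segment shortens).

|ΔL| ≈ 0.15 mm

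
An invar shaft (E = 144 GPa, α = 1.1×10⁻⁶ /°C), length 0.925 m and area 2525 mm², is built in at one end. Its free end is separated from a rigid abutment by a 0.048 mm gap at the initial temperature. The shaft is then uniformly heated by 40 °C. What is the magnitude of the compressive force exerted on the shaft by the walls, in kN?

P ≈ 0 kN

Free thermal elongation = αΔT L = 1.1×10⁻⁶ × 40 × 925 = 0.0407 mm.
This is smaller than the 0.048 mm clearance, so the shaft expands freely without reaching the stop — the stress is zero.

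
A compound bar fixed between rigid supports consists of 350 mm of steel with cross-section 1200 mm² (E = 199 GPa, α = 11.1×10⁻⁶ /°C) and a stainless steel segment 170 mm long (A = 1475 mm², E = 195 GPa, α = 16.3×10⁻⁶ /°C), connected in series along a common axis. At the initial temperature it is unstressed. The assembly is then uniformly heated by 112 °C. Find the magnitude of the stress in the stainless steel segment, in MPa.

Free thermal expansion of the whole bar: Σ αᵢΔT Lᵢ = 11.1×10⁻⁶×112×350 + 16.3×10⁻⁶×112×170 = 0.7455 mm.
The rigid supports impose zero overall length change; the single axial force P common to all segments must satisfy P Σ Lᵢ/(AᵢEᵢ) = δ_free.
Σ Lᵢ/(AᵢEᵢ) = 350/(1200×199×10³) + 170/(1475×195×10³) = 2.057×10⁻⁶ mm/N.
P = 0.7455 / 2.057×10⁻⁶ = 362500 N = 362.5 kN, compressive.
σ_{stainless steel} = P / A = 362500 / 1475 = 245.7 MPa.

σ ≈ 246 MPa (compressive)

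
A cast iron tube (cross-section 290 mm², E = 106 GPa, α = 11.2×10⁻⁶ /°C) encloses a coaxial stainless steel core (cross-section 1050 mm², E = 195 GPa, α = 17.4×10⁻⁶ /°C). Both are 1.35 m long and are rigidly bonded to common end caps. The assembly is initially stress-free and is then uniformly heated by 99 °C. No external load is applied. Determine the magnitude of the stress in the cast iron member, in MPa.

σ ≈ 56.6 MPa (tensile)

Both members must finish at the same length. With the larger α, the stainless steel tends to over-expand; the plates restrain it, putting the stainless steel in compression and the cast iron in tension. With no external load the two internal forces are equal and opposite, magnitude P.
Compatibility of the two members (thermal + elastic change equal): (α₁ − α₂)ΔT = P·[1/(A₁E₁) + 1/(A₂E₂)].
|α₁ − α₂|·ΔT = 6.2×10⁻⁶ × 99 = 0.0006138.
1/(A₁E₁) + 1/(A₂E₂) = 1/(290×106×10³) + 1/(1050×195×10³) = 3.741×10⁻⁸ N⁻¹.
So P = 0.0006138 / 3.741×10⁻⁸ = 16.41 kN.
σ_{cast iron} = P/A₁ = 16410/290 = 56.57 MPa, tensile.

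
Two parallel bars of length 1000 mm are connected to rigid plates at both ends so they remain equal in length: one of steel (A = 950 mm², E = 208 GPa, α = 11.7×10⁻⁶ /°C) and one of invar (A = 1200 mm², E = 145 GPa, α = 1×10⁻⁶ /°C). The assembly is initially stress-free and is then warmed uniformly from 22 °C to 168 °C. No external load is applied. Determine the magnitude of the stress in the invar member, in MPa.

Both members must finish at the same length. With the larger α, the steel tends to over-expand; the plates restrain it, putting the steel in compression and the invar in tension. With no external load the two internal forces are equal and opposite, magnitude P.
Compatibility of the two members (thermal + elastic change equal): (α₁ − α₂)ΔT = P·[1/(A₁E₁) + 1/(A₂E₂)].
|α₁ − α₂|·ΔT = 10.7×10⁻⁶ × 146 = 0.001562.
1/(A₁E₁) + 1/(A₂E₂) = 1/(950×208×10³) + 1/(1200×145×10³) = 1.081×10⁻⁸ N⁻¹.
P = 0.001562 / 1.081×10⁻⁸ = 144500 N = 144.5 kN.
σ_{invar} = P/A₂ = 144500/1200 = 120.5 MPa, tensile.

σ ≈ 120 MPa (tensile)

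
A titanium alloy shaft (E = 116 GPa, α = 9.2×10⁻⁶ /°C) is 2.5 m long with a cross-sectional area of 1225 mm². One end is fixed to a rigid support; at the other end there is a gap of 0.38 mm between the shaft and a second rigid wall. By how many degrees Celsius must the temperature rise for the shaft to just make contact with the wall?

ΔT ≈ 16.5 °C

The gap closes when αΔT L = 0.38 mm, since the shaft is still unstressed at that instant.
ΔT = 0.38 / (9.2×10⁻⁶ × 2500) = 16.52 °C.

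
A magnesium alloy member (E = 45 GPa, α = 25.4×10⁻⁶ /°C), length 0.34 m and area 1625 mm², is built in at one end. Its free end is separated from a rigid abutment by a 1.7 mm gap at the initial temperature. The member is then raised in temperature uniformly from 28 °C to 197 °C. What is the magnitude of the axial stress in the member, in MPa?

σ ≈ 0 MPa

If the wall were absent the member would grow by αΔT L = 25.4×10⁻⁶ × 169 × 340 = 1.459 mm.
Since δ_free = 1.46 mm is less than the 1.7 mm gap, the member never touches the wall. No axial force develops.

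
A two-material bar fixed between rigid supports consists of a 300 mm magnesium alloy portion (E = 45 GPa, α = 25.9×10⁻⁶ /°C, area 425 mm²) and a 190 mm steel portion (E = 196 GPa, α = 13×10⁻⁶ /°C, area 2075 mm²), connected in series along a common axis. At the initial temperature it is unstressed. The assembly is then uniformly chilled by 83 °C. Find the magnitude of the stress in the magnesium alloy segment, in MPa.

If the supports were absent, the total length change would be Σ αᵢΔT Lᵢ = 25.9×10⁻⁶×83×300 + 13×10⁻⁶×83×190 = 0.8499 mm.
The walls prevent any net length change, so an axial force P (same in every segment) develops. Compatibility: P · Σ Lᵢ/(AᵢEᵢ) = δ_free.
The series flexibility is Σ Lᵢ/(AᵢEᵢ) = 300/(425×45×10³) + 190/(2075×196×10³) = 1.615×10⁻⁵ mm/N.
P = 0.8499 / 1.615×10⁻⁵ = 52620 N = 52.62 kN, tensile.
σ_{magnesium alloy} = P / A = 52620 / 425 = 123.8 MPa.

σ ≈ 124 MPa (tensile)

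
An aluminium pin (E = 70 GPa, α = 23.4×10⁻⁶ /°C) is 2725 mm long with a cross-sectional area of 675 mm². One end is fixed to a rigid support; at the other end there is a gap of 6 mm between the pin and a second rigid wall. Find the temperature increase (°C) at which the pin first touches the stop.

The gap closes when αΔT L = 6 mm, since the pin is still unstressed at that instant.
So ΔT = g/(αL) = 6/(23.4×10⁻⁶ × 2725) = 94.1 °C.

ΔT ≈ 94.1 °C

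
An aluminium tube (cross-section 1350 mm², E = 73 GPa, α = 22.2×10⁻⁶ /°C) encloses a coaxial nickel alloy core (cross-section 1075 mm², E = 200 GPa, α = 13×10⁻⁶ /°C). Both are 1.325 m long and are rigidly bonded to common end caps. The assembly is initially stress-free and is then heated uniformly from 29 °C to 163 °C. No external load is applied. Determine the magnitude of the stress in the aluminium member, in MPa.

σ ≈ 61.7 MPa (compressive)

Equilibrium of a rigid end plate with no external load gives equal and opposite internal forces ±P in the two members. Since α_{aluminium} > α_{nickel alloy}, heating drives the aluminium into compression and the nickel alloy into tension.
Compatibility of the two members (thermal + elastic change equal): (α₁ − α₂)ΔT = P·[1/(A₁E₁) + 1/(A₂E₂)].
|α₁ − α₂|·ΔT = 9.2×10⁻⁶ × 134 = 0.001233.
1/(A₁E₁) + 1/(A₂E₂) = 1/(1350×73×10³) + 1/(1075×200×10³) = 1.48×10⁻⁸ N⁻¹.
P = 0.001233 / 1.48×10⁻⁸ = 83310 N = 83.31 kN.
σ_{aluminium} = P/A₁ = 83310/1350 = 61.71 MPa, compressive.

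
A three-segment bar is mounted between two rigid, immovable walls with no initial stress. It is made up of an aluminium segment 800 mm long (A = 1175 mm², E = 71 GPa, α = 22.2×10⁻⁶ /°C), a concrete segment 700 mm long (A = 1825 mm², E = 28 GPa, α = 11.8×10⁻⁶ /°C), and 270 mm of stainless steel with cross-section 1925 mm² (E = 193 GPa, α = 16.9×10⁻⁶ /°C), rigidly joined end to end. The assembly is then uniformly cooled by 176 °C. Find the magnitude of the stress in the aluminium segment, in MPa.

σ ≈ 191 MPa (tensile)

Free thermal contraction of the whole bar: Σ αᵢΔT Lᵢ = 22.2×10⁻⁶×176×800 + 11.8×10⁻⁶×176×700 + 16.9×10⁻⁶×176×270 = 5.383 mm.
Since the ends are fixed, an axial force P builds up, equal in every segment, with P · Σ Lᵢ/(AᵢEᵢ) = δ_free.
Σ Lᵢ/(AᵢEᵢ) = 800/(1175×71×10³) + 700/(1825×28×10³) + 270/(1925×193×10³) = 2.401×10⁻⁵ mm/N.
Hence P = δ_free / Σ(L/AE) = 5.383/2.401×10⁻⁵ = 224.1 kN (tensile).
σ_{aluminium} = P / A = 224100 / 1175 = 190.8 MPa.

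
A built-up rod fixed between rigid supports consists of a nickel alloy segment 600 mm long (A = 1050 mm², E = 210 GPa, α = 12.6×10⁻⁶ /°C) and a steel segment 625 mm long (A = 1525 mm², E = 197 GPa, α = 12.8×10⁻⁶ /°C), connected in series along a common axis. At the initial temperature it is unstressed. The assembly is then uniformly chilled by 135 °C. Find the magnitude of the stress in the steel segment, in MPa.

With the walls removed the bar would change length by δ_free = Σ αᵢΔT Lᵢ = 12.6×10⁻⁶×135×600 + 12.8×10⁻⁶×135×625 = 2.101 mm.
The walls prevent any net length change, so an axial force P (same in every segment) develops. Compatibility: P · Σ Lᵢ/(AᵢEᵢ) = δ_free.
Σ Lᵢ/(AᵢEᵢ) = 600/(1050×210×10³) + 625/(1525×197×10³) = 4.801×10⁻⁶ mm/N.
So P = 2.101 / 4.801×10⁻⁶ = 437.5 kN, tensile.
σ_{steel} = P / A = 437500 / 1525 = 286.9 MPa.

σ ≈ 287 MPa (tensile)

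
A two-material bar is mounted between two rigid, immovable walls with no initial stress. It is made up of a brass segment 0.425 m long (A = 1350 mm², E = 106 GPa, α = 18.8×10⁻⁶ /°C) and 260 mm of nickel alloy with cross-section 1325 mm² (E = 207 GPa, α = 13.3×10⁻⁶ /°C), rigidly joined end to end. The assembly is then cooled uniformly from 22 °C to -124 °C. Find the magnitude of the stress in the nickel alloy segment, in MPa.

σ ≈ 322 MPa (tensile)

Free thermal contraction of the whole bar: Σ αᵢΔT Lᵢ = 18.8×10⁻⁶×146×425 + 13.3×10⁻⁶×146×260 = 1.671 mm.
Since the ends are fixed, an axial force P builds up, equal in every segment, with P · Σ Lᵢ/(AᵢEᵢ) = δ_free.
Σ Lᵢ/(AᵢEᵢ) = 425/(1350×106×10³) + 260/(1325×207×10³) = 3.918×10⁻⁶ mm/N.
P = 1.671 / 3.918×10⁻⁶ = 426600 N = 426.6 kN, tensile.
σ_{nickel alloy} = P / A = 426600 / 1325 = 322 MPa.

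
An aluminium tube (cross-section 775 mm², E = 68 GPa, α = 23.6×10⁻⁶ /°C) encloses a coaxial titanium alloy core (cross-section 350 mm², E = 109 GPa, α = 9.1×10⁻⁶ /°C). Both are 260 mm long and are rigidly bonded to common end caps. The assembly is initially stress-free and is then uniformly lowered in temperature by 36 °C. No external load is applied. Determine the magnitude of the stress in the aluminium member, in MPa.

Both members must finish at the same length. With the larger α, the aluminium tends to over-contract; the plates restrain it, putting the aluminium in tension and the titanium alloy in compression. With no external load the two internal forces are equal and opposite, magnitude P.
Setting the final lengths equal and cancelling L: (α₁ − α₂)ΔT = P/(A₁E₁) + P/(A₂E₂).
|α₁ − α₂|·ΔT = 14.5×10⁻⁶ × 36 = 0.000522.
1/(A₁E₁) + 1/(A₂E₂) = 1/(775×68×10³) + 1/(350×109×10³) = 4.519×10⁻⁸ N⁻¹.
So P = 0.000522 / 4.519×10⁻⁸ = 11.55 kN.
σ_{aluminium} = P/A₁ = 11550/775 = 14.91 MPa, tensile.

σ ≈ 14.9 MPa (tensile)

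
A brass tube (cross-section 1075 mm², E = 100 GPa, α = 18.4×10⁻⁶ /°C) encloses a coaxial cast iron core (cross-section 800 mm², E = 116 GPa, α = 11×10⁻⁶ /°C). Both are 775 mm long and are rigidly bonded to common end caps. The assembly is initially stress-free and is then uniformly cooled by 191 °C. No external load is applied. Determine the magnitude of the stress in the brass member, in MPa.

σ ≈ 65.5 MPa (tensile)

Equilibrium of a rigid end plate with no external load gives equal and opposite internal forces ±P in the two members. Since α_{brass} > α_{cast iron}, cooling drives the brass into tension and the cast iron into compression.
Equating the net (thermal + elastic) strains gives |α₁ − α₂|·ΔT = P·[1/(A₁E₁) + 1/(A₂E₂)].
|α₁ − α₂|·ΔT = 7.4×10⁻⁶ × 191 = 0.001413.
1/(A₁E₁) + 1/(A₂E₂) = 1/(1075×100×10³) + 1/(800×116×10³) = 2.008×10⁻⁸ N⁻¹.
So P = 0.001413 / 2.008×10⁻⁸ = 70.39 kN.
σ_{brass} = P/A₁ = 70390/1075 = 65.48 MPa, tensile.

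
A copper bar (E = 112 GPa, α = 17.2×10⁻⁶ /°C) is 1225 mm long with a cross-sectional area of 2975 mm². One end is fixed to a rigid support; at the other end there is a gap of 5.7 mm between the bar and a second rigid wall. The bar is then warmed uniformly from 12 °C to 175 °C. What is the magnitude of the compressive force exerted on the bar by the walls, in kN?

Free thermal elongation = αΔT L = 17.2×10⁻⁶ × 163 × 1225 = 3.434 mm.
Since δ_free = 3.43 mm is less than the 5.7 mm gap, the bar never touches the wall. No axial force develops.

P ≈ 0 kN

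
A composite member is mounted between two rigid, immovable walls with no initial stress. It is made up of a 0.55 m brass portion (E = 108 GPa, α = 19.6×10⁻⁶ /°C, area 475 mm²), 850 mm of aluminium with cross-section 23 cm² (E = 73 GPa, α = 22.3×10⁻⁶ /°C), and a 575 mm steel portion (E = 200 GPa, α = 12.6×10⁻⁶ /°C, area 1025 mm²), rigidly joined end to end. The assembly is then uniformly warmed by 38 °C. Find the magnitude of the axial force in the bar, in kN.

If the supports were absent, the total length change would be Σ αᵢΔT Lᵢ = 19.6×10⁻⁶×38×550 + 22.3×10⁻⁶×38×850 + 12.6×10⁻⁶×38×575 = 1.405 mm.
The rigid supports impose zero overall length change; the single axial force P common to all segments must satisfy P Σ Lᵢ/(AᵢEᵢ) = δ_free.
Σ Lᵢ/(AᵢEᵢ) = 550/(475×108×10³) + 850/(2300×73×10³) + 575/(1025×200×10³) = 1.859×10⁻⁵ mm/N.
So P = 1.405 / 1.859×10⁻⁵ = 75.6 kN, compressive.

P ≈ 75.6 kN (compressive)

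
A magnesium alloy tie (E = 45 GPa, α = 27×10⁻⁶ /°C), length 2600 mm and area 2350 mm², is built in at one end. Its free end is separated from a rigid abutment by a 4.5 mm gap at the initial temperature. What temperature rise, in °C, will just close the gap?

Contact occurs when the free expansion equals the gap: αΔT L = 4.5 mm.
ΔT = 4.5 / (27×10⁻⁶ × 2600) = 64.1 °C.

ΔT ≈ 64.1 °C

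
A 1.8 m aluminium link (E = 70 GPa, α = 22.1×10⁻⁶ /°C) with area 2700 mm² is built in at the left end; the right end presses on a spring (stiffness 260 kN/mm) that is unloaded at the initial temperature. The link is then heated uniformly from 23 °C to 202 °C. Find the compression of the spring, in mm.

If the spring were absent the link would lengthen by αΔT L = 22.1×10⁻⁶ × 179 × 1800 = 7.121 mm.
With a force P in the spring, the elastic change of the link is PL/(AE) and that of the spring is P/k; compatibility requires their sum to equal δ_free.
So P = δ_free / [L/(AE) + 1/k] = 7.121 / [ 1800/(2700×70×10³) + 1/(260×10³) ].
P = 7.121 / 1.337×10⁻⁵ = 532600 N.
Spring compression = P/k = 532600/(260×10³) = 2.048 mm.

δ ≈ 2.05 mm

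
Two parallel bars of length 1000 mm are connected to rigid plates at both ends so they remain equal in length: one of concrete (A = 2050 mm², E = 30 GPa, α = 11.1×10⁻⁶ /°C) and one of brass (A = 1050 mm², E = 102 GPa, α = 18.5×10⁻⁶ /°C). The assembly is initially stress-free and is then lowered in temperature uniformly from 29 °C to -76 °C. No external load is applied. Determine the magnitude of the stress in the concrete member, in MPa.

The brass has the larger α, so on cooling it would change length more than the concrete if both were free. The rigid plates force a common final length, so the brass is put into tension and the concrete into compression, with equal and opposite forces P (no external load).
Compatibility of the two members (thermal + elastic change equal): (α₁ − α₂)ΔT = P·[1/(A₁E₁) + 1/(A₂E₂)].
|α₁ − α₂|·ΔT = 7.4×10⁻⁶ × 105 = 0.000777.
1/(A₁E₁) + 1/(A₂E₂) = 1/(2050×30×10³) + 1/(1050×102×10³) = 2.56×10⁻⁸ N⁻¹.
So P = 0.000777 / 2.56×10⁻⁸ = 30.35 kN.
σ_{concrete} = P/A₁ = 30350/2050 = 14.81 MPa, compressive.

σ ≈ 14.8 MPa (compressive)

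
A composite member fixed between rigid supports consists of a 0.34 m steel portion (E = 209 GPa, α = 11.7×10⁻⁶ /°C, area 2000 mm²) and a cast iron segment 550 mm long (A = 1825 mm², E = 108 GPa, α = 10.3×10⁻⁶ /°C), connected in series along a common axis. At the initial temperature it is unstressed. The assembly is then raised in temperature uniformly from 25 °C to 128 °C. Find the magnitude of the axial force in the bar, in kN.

If the supports were absent, the total length change would be Σ αᵢΔT Lᵢ = 11.7×10⁻⁶×103×340 + 10.3×10⁻⁶×103×550 = 0.9932 mm.
Since the ends are fixed, an axial force P builds up, equal in every segment, with P · Σ Lᵢ/(AᵢEᵢ) = δ_free.
The series flexibility is Σ Lᵢ/(AᵢEᵢ) = 340/(2000×209×10³) + 550/(1825×108×10³) = 3.604×10⁻⁶ mm/N.
So P = 0.9932 / 3.604×10⁻⁶ = 275.6 kN, compressive.

P ≈ 276 kN (compressive)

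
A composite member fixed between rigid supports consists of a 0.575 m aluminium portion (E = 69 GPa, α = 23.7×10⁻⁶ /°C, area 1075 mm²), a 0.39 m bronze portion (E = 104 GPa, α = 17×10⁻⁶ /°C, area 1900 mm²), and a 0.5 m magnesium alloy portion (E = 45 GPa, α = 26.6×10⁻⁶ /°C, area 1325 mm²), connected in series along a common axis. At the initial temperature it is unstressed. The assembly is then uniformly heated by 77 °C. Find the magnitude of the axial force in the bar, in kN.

P ≈ 143 kN (compressive)

If the supports were absent, the total length change would be Σ αᵢΔT Lᵢ = 23.7×10⁻⁶×77×575 + 17×10⁻⁶×77×390 + 26.6×10⁻⁶×77×500 = 2.584 mm.
The rigid supports impose zero overall length change; the single axial force P common to all segments must satisfy P Σ Lᵢ/(AᵢEᵢ) = δ_free.
The series flexibility is Σ Lᵢ/(AᵢEᵢ) = 575/(1075×69×10³) + 390/(1900×104×10³) + 500/(1325×45×10³) = 1.811×10⁻⁵ mm/N.
Hence P = δ_free / Σ(L/AE) = 2.584/1.811×10⁻⁵ = 142.7 kN (compressive).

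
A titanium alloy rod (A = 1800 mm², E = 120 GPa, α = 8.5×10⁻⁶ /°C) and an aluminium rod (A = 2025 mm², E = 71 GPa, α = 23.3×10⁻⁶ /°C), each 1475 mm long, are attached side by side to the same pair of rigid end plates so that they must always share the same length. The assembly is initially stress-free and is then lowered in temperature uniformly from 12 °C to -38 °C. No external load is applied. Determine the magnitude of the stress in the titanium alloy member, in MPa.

σ ≈ 35.5 MPa (compressive)

Both members must finish at the same length. With the larger α, the aluminium tends to over-contract; the plates restrain it, putting the aluminium in tension and the titanium alloy in compression. With no external load the two internal forces are equal and opposite, magnitude P.
Compatibility of the two members (thermal + elastic change equal): (α₁ − α₂)ΔT = P·[1/(A₁E₁) + 1/(A₂E₂)].
|α₁ − α₂|·ΔT = 14.8×10⁻⁶ × 50 = 0.00074.
1/(A₁E₁) + 1/(A₂E₂) = 1/(1800×120×10³) + 1/(2025×71×10³) = 1.158×10⁻⁸ N⁻¹.
P = 0.00074 / 1.158×10⁻⁸ = 63880 N = 63.88 kN.
σ_{titanium alloy} = P/A₁ = 63880/1800 = 35.49 MPa, compressive.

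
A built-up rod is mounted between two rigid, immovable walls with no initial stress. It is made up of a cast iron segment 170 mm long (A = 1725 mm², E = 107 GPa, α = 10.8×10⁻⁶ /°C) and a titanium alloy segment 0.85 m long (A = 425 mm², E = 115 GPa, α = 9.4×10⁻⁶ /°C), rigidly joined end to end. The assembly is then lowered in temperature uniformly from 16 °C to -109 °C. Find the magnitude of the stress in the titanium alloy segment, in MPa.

If the supports were absent, the total length change would be Σ αᵢΔT Lᵢ = 10.8×10⁻⁶×125×170 + 9.4×10⁻⁶×125×850 = 1.228 mm.
Since the ends are fixed, an axial force P builds up, equal in every segment, with P · Σ Lᵢ/(AᵢEᵢ) = δ_free.
Σ Lᵢ/(AᵢEᵢ) = 170/(1725×107×10³) + 850/(425×115×10³) = 1.831×10⁻⁵ mm/N.
So P = 1.228 / 1.831×10⁻⁵ = 67.07 kN, tensile.
σ_{titanium alloy} = P / A = 67070 / 425 = 157.8 MPa.

σ ≈ 158 MPa (tensile)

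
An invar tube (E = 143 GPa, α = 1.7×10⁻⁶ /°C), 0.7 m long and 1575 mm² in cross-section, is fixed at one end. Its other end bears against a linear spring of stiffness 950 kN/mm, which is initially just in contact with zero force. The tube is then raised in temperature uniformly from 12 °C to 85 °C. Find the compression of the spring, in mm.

δ ≈ 0.022 mm

The unrestrained thermal change is αΔT L = 1.7×10⁻⁶ × 73 × 700 = 0.08687 mm.
Let P be the compressive force at the spring. The tube shortens elastically by PL/(AE) and the spring compresses by P/k; together these equal δ_free.
So P = δ_free / [L/(AE) + 1/k] = 0.08687 / [ 700/(1575×143×10³) + 1/(950×10³) ].
P = 0.08687 / 4.161×10⁻⁶ = 20880 N.
Spring compression = P/k = 20880/(950×10³) = 0.02198 mm.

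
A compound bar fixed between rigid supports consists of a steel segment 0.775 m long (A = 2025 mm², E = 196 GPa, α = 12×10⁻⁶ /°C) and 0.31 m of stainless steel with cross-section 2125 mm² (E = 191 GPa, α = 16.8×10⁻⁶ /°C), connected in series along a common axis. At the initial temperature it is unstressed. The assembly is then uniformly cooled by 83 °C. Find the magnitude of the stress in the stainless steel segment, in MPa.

With the walls removed the bar would change length by δ_free = Σ αᵢΔT Lᵢ = 12×10⁻⁶×83×775 + 16.8×10⁻⁶×83×310 = 1.204 mm.
Since the ends are fixed, an axial force P builds up, equal in every segment, with P · Σ Lᵢ/(AᵢEᵢ) = δ_free.
The series flexibility is Σ Lᵢ/(AᵢEᵢ) = 775/(2025×196×10³) + 310/(2125×191×10³) = 2.716×10⁻⁶ mm/N.
Hence P = δ_free / Σ(L/AE) = 1.204/2.716×10⁻⁶ = 443.3 kN (tensile).
σ_{stainless steel} = P / A = 443300 / 2125 = 208.6 MPa.

σ ≈ 209 MPa (tensile)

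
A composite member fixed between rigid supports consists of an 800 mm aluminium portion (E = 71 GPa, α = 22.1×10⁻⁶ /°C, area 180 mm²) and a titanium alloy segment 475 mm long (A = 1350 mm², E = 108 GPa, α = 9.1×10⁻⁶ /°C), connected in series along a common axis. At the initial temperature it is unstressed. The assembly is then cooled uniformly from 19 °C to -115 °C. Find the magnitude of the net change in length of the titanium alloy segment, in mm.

Free thermal contraction of the whole bar: Σ αᵢΔT Lᵢ = 22.1×10⁻⁶×134×800 + 9.1×10⁻⁶×134×475 = 2.948 mm.
The walls prevent any net length change, so an axial force P (same in every segment) develops. Compatibility: P · Σ Lᵢ/(AᵢEᵢ) = δ_free.
Σ Lᵢ/(AᵢEᵢ) = 800/(180×71×10³) + 475/(1350×108×10³) = 6.586×10⁻⁵ mm/N.
Hence P = δ_free / Σ(L/AE) = 2.948/6.586×10⁻⁵ = 44.77 kN (tensile).
For the titanium alloy segment, free thermal change = 9.1×10⁻⁶×134×475 = 0.5792 mm and elastic change from P = 44770×475/(1350×108×10³) = 0.1459 mm; these oppose, so the net change is 0.433 mm (segment shortens).

|ΔL| ≈ 0.433 mm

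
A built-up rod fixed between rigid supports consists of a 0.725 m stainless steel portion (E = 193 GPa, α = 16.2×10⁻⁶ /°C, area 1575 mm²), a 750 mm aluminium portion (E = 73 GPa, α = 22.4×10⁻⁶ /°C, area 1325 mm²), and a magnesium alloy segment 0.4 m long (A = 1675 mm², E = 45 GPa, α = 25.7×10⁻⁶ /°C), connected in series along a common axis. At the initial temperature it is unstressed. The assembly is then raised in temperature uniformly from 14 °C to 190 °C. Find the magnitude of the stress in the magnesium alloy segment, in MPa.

With the walls removed the bar would change length by δ_free = Σ αᵢΔT Lᵢ = 16.2×10⁻⁶×176×725 + 22.4×10⁻⁶×176×750 + 25.7×10⁻⁶×176×400 = 6.833 mm.
The rigid supports impose zero overall length change; the single axial force P common to all segments must satisfy P Σ Lᵢ/(AᵢEᵢ) = δ_free.
Σ Lᵢ/(AᵢEᵢ) = 725/(1575×193×10³) + 750/(1325×73×10³) + 400/(1675×45×10³) = 1.545×10⁻⁵ mm/N.
So P = 6.833 / 1.545×10⁻⁵ = 442.4 kN, compressive.
σ_{magnesium alloy} = P / A = 442400 / 1675 = 264.1 MPa.

σ ≈ 264 MPa (compressive)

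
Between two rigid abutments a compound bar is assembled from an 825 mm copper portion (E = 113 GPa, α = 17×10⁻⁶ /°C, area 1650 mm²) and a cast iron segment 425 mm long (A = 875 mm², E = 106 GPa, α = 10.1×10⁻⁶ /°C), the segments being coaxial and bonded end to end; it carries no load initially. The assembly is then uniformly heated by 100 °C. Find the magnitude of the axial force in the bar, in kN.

P ≈ 203 kN (compressive)

With the walls removed the bar would change length by δ_free = Σ αᵢΔT Lᵢ = 17×10⁻⁶×100×825 + 10.1×10⁻⁶×100×425 = 1.832 mm.
Since the ends are fixed, an axial force P builds up, equal in every segment, with P · Σ Lᵢ/(AᵢEᵢ) = δ_free.
The series flexibility is Σ Lᵢ/(AᵢEᵢ) = 825/(1650×113×10³) + 425/(875×106×10³) = 9.007×10⁻⁶ mm/N.
So P = 1.832 / 9.007×10⁻⁶ = 203.4 kN, compressive.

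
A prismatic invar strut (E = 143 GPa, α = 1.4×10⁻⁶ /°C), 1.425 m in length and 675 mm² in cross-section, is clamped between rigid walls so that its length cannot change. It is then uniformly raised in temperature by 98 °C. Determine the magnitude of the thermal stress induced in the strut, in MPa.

With length fixed, the mechanical strain must cancel the thermal strain αΔT = 1.4×10⁻⁶ × 98 = 137.2×10⁻⁶.
σ = EαΔT = 143×10³ × 1.4×10⁻⁶ × 98 = 19.62 MPa (compressive; the strut is trying to expand).

σ ≈ 19.6 MPa (compressive)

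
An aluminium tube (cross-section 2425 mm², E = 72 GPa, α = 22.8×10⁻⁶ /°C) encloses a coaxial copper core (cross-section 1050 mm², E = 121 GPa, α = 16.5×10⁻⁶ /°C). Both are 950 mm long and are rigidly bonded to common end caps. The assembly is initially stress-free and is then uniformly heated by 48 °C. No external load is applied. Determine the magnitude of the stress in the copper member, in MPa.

σ ≈ 21.2 MPa (tensile)

Both members must finish at the same length. With the larger α, the aluminium tends to over-expand; the plates restrain it, putting the aluminium in compression and the copper in tension. With no external load the two internal forces are equal and opposite, magnitude P.
Setting the final lengths equal and cancelling L: (α₁ − α₂)ΔT = P/(A₁E₁) + P/(A₂E₂).
|α₁ − α₂|·ΔT = 6.3×10⁻⁶ × 48 = 0.0003024.
1/(A₁E₁) + 1/(A₂E₂) = 1/(2425×72×10³) + 1/(1050×121×10³) = 1.36×10⁻⁸ N⁻¹.
P = 0.0003024 / 1.36×10⁻⁸ = 22240 N = 22.24 kN.
σ_{copper} = P/A₂ = 22240/1050 = 21.18 MPa, tensile.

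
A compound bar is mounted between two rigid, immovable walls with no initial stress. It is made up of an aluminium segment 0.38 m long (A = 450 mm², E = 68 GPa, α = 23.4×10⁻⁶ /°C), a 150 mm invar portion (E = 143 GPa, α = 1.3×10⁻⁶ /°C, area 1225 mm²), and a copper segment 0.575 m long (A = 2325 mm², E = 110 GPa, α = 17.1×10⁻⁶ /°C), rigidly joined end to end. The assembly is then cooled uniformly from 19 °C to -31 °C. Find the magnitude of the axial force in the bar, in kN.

P ≈ 60.9 kN (tensile)

Free thermal contraction of the whole bar: Σ αᵢΔT Lᵢ = 23.4×10⁻⁶×50×380 + 1.3×10⁻⁶×50×150 + 17.1×10⁻⁶×50×575 = 0.946 mm.
The walls prevent any net length change, so an axial force P (same in every segment) develops. Compatibility: P · Σ Lᵢ/(AᵢEᵢ) = δ_free.
The series flexibility is Σ Lᵢ/(AᵢEᵢ) = 380/(450×68×10³) + 150/(1225×143×10³) + 575/(2325×110×10³) = 1.552×10⁻⁵ mm/N.
P = 0.946 / 1.552×10⁻⁵ = 60940 N = 60.94 kN, tensile.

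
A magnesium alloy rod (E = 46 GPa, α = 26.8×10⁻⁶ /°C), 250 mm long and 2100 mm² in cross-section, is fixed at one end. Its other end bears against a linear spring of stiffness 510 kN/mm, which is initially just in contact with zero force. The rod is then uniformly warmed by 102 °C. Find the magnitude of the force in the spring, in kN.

Free thermal expansion: δ_free = αΔT L = 26.8×10⁻⁶ × 102 × 250 = 0.6834 mm.
Let P be the compressive force at the spring. The rod shortens elastically by PL/(AE) and the spring compresses by P/k; together these equal δ_free.
P [ L/(AE) + 1/k ] = δ_free → P [ 250/(2100×46×10³) + 1/(510×10³) ] = 0.6834.
P = 0.6834 / 4.549×10⁻⁶ = 150200 N.

P ≈ 150 kN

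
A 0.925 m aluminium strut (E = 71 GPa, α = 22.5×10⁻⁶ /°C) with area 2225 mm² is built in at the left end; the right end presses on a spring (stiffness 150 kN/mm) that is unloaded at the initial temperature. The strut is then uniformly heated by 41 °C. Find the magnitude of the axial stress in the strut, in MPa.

The unrestrained thermal change is αΔT L = 22.5×10⁻⁶ × 41 × 925 = 0.8533 mm.
Let P be the compressive force at the spring. The strut shortens elastically by PL/(AE) and the spring compresses by P/k; together these equal δ_free.
So P = δ_free / [L/(AE) + 1/k] = 0.8533 / [ 925/(2225×71×10³) + 1/(150×10³) ].
P = 0.8533 / 1.252×10⁻⁵ = 68140 N.
σ = P/A = 68140/2225 = 30.63 MPa.

σ ≈ 30.6 MPa (compressive)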